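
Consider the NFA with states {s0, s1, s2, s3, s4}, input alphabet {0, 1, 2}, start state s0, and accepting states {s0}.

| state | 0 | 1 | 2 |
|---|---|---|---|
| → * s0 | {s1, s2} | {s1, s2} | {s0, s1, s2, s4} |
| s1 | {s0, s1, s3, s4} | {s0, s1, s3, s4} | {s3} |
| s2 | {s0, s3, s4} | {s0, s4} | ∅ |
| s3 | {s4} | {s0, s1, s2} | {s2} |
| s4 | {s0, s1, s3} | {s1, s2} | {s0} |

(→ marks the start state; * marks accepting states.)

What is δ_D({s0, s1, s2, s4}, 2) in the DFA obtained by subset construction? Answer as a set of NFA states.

δ(s0,2) = {s0, s1, s2, s4}; δ(s1,2) = {s3}; δ(s2,2) = ∅; δ(s4,2) = {s0}.
Union: {s0, s1, s2, s3, s4}.

{s0, s1, s2, s3, s4}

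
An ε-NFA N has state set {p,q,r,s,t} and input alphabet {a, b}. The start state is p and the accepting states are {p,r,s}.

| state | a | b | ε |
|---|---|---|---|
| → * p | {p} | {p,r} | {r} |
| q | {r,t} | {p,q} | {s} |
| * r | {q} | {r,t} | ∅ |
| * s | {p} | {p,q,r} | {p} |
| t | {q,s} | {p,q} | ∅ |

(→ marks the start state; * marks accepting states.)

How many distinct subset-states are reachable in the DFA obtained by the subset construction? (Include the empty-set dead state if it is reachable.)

Start state of the DFA: {p,r} (ε-closure of the NFA start).
{p,r} --a--> {p,q,r,s}  [new]
{p,r} --b--> {p,r,t}  [new]
{p,q,r,s} --a--> {p,q,r,s,t}  [new]
{p,q,r,s} --b--> {p,q,r,s,t}  [seen]
{p,r,t} --a--> {p,q,r,s}  [seen]
{p,r,t} --b--> {p,q,r,s,t}  [seen]
{p,q,r,s,t} --a--> {p,q,r,s,t}  [seen]
{p,q,r,s,t} --b--> {p,q,r,s,t}  [seen]
Reachable DFA states: {p,r}, {p,q,r,s}, {p,r,t}, {p,q,r,s,t}.

4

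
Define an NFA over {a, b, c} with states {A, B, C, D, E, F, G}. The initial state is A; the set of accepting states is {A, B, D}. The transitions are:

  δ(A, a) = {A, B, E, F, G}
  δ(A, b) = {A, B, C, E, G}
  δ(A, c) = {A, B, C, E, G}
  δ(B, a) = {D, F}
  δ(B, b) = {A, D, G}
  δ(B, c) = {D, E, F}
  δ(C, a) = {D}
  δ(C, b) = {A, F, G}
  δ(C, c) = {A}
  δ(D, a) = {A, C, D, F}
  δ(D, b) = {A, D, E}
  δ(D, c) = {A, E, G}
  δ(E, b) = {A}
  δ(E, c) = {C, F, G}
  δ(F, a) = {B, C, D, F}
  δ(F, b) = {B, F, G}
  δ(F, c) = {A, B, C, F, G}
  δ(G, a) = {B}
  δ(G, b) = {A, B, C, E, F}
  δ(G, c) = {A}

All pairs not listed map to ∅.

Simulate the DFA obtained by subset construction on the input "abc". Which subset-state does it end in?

{A, B, C, D, E, F, G}

Start: {A}.
δ(A,a) = {A, B, E, F, G}.
Union: {A, B, E, F, G}.
After a: {A, B, E, F, G}.
δ(A,b) = {A, B, C, E, G}; δ(B,b) = {A, D, G}; δ(E,b) = {A}; δ(F,b) = {B, F, G}; δ(G,b) = {A, B, C, E, F}.
Union: {A, B, C, D, E, F, G}.
After b: {A, B, C, D, E, F, G}.
δ(A,c) = {A, B, C, E, G}; δ(B,c) = {D, E, F}; δ(C,c) = {A}; δ(D,c) = {A, E, G}; δ(E,c) = {C, F, G}; δ(F,c) = {A, B, C, F, G}; δ(G,c) = {A}.
Union: {A, B, C, D, E, F, G}.
After c: {A, B, C, D, E, F, G}.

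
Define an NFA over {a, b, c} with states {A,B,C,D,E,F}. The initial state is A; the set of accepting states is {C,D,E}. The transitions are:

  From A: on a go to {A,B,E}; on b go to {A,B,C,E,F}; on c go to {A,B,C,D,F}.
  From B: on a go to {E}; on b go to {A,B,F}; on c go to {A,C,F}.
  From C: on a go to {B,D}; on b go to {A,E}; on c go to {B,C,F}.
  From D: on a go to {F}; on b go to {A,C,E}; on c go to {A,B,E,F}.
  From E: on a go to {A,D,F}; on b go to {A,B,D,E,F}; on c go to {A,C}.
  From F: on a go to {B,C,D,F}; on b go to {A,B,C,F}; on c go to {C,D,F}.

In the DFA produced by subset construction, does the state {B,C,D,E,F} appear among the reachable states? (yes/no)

Start state of the DFA: {A}.
{A} --a--> {A,B,E}  [new]
{A} --b--> {A,B,C,E,F}  [new]
{A} --c--> {A,B,C,D,F}  [new]
{A,B,E} --a--> {A,B,D,E,F}  [new]
{A,B,E} --b--> {A,B,C,D,E,F}  [new]
{A,B,E} --c--> {A,B,C,D,F}  [seen]
{A,B,C,E,F} --a--> {A,B,C,D,E,F}  [seen]
{A,B,C,E,F} --b--> {A,B,C,D,E,F}  [seen]
{A,B,C,E,F} --c--> {A,B,C,D,F}  [seen]
{A,B,C,D,F} --a--> {A,B,C,D,E,F}  [seen]
{A,B,C,D,F} --b--> {A,B,C,E,F}  [seen]
{A,B,C,D,F} --c--> {A,B,C,D,E,F}  [seen]
{A,B,D,E,F} --a--> {A,B,C,D,E,F}  [seen]
{A,B,D,E,F} --b--> {A,B,C,D,E,F}  [seen]
{A,B,D,E,F} --c--> {A,B,C,D,E,F}  [seen]
{A,B,C,D,E,F} --a--> {A,B,C,D,E,F}  [seen]
{A,B,C,D,E,F} --b--> {A,B,C,D,E,F}  [seen]
{A,B,C,D,E,F} --c--> {A,B,C,D,E,F}  [seen]
Reachable DFA states: {A}, {A,B,E}, {A,B,C,E,F}, {A,B,C,D,F}, {A,B,D,E,F}, {A,B,C,D,E,F}.
{B,C,D,E,F} is not among them.

no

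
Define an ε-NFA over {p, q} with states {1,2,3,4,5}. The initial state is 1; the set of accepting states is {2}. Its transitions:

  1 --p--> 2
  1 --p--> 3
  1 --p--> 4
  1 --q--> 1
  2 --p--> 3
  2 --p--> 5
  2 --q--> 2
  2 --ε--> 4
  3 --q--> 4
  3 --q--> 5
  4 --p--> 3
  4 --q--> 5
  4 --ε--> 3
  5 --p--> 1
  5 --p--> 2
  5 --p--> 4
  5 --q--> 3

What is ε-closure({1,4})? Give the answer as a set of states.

{1,3,4}

Begin with {1,4}.
4 →ε {3}; add 3.
ε-closure = {1,3,4}.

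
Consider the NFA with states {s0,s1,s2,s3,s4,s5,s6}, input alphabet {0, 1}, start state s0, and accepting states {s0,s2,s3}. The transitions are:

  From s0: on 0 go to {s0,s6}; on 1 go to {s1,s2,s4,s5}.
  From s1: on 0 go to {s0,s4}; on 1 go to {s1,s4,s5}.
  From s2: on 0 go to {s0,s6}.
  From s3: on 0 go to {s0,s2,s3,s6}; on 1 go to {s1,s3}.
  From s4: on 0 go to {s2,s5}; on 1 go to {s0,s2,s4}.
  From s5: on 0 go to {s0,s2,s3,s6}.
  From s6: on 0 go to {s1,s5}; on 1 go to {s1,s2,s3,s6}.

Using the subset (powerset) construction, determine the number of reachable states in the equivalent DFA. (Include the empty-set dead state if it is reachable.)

9

Start state of the DFA: {s0}.
{s0} --0--> {s0,s6}  [new]
{s0} --1--> {s1,s2,s4,s5}  [new]
{s0,s6} --0--> {s0,s1,s5,s6}  [new]
{s0,s6} --1--> {s1,s2,s3,s4,s5,s6}  [new]
{s1,s2,s4,s5} --0--> {s0,s2,s3,s4,s5,s6}  [new]
{s1,s2,s4,s5} --1--> {s0,s1,s2,s4,s5}  [new]
{s0,s1,s5,s6} --0--> {s0,s1,s2,s3,s4,s5,s6}  [new]
{s0,s1,s5,s6} --1--> {s1,s2,s3,s4,s5,s6}  [seen]
{s1,s2,s3,s4,s5,s6} --0--> {s0,s1,s2,s3,s4,s5,s6}  [seen]
{s1,s2,s3,s4,s5,s6} --1--> {s0,s1,s2,s3,s4,s5,s6}  [seen]
{s0,s2,s3,s4,s5,s6} --0--> {s0,s1,s2,s3,s5,s6}  [new]
{s0,s2,s3,s4,s5,s6} --1--> {s0,s1,s2,s3,s4,s5,s6}  [seen]
{s0,s1,s2,s4,s5} --0--> {s0,s2,s3,s4,s5,s6}  [seen]
{s0,s1,s2,s4,s5} --1--> {s0,s1,s2,s4,s5}  [seen]
{s0,s1,s2,s3,s4,s5,s6} --0--> {s0,s1,s2,s3,s4,s5,s6}  [seen]
{s0,s1,s2,s3,s4,s5,s6} --1--> {s0,s1,s2,s3,s4,s5,s6}  [seen]
{s0,s1,s2,s3,s5,s6} --0--> {s0,s1,s2,s3,s4,s5,s6}  [seen]
{s0,s1,s2,s3,s5,s6} --1--> {s1,s2,s3,s4,s5,s6}  [seen]
Reachable DFA states: {s0}, {s0,s6}, {s1,s2,s4,s5}, {s0,s1,s5,s6}, {s1,s2,s3,s4,s5,s6}, {s0,s2,s3,s4,s5,s6}, {s0,s1,s2,s4,s5}, {s0,s1,s2,s3,s4,s5,s6}, {s0,s1,s2,s3,s5,s6}.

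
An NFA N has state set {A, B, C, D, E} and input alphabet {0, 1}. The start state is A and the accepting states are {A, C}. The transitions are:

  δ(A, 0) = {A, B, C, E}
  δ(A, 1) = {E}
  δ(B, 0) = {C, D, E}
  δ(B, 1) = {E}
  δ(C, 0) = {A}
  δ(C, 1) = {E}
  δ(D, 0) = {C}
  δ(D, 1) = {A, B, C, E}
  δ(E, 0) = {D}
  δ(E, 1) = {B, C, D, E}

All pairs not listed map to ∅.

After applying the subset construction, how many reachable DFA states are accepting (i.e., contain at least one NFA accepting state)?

6

Start state of the DFA: {A}.
{A} --0--> {A, B, C, E}  [new]
{A} --1--> {E}  [new]
{A, B, C, E} --0--> {A, B, C, D, E}  [new]
{A, B, C, E} --1--> {B, C, D, E}  [new]
{E} --0--> {D}  [new]
{E} --1--> {B, C, D, E}  [seen]
{A, B, C, D, E} --0--> {A, B, C, D, E}  [seen]
{A, B, C, D, E} --1--> {A, B, C, D, E}  [seen]
{B, C, D, E} --0--> {A, C, D, E}  [new]
{B, C, D, E} --1--> {A, B, C, D, E}  [seen]
{D} --0--> {C}  [new]
{D} --1--> {A, B, C, E}  [seen]
{A, C, D, E} --0--> {A, B, C, D, E}  [seen]
{A, C, D, E} --1--> {A, B, C, D, E}  [seen]
{C} --0--> {A}  [seen]
{C} --1--> {E}  [seen]
Reachable DFA states: {A}, {A, B, C, E}, {E}, {A, B, C, D, E}, {B, C, D, E}, {D}, {A, C, D, E}, {C}.
Accepting DFA states (contain an NFA accepting state): {A}, {A, B, C, E}, {A, B, C, D, E}, {B, C, D, E}, {A, C, D, E}, {C}.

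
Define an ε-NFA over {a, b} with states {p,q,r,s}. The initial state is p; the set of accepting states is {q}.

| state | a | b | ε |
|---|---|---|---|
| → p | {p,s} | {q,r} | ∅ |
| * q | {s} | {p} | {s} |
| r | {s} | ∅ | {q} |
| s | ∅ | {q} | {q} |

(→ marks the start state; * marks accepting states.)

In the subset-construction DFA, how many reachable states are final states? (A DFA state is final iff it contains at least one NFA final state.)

Start state of the DFA: {p} (ε-closure of the NFA start).
{p} --a--> {p,q,s}  [new]
{p} --b--> {q,r,s}  [new]
{p,q,s} --a--> {p,q,s}  [seen]
{p,q,s} --b--> {p,q,r,s}  [new]
{q,r,s} --a--> {q,s}  [new]
{q,r,s} --b--> {p,q,s}  [seen]
{p,q,r,s} --a--> {p,q,s}  [seen]
{p,q,r,s} --b--> {p,q,r,s}  [seen]
{q,s} --a--> {q,s}  [seen]
{q,s} --b--> {p,q,s}  [seen]
Reachable DFA states: {p}, {p,q,s}, {q,r,s}, {p,q,r,s}, {q,s}.
Accepting DFA states (contain an NFA accepting state): {p,q,s}, {q,r,s}, {p,q,r,s}, {q,s}.

4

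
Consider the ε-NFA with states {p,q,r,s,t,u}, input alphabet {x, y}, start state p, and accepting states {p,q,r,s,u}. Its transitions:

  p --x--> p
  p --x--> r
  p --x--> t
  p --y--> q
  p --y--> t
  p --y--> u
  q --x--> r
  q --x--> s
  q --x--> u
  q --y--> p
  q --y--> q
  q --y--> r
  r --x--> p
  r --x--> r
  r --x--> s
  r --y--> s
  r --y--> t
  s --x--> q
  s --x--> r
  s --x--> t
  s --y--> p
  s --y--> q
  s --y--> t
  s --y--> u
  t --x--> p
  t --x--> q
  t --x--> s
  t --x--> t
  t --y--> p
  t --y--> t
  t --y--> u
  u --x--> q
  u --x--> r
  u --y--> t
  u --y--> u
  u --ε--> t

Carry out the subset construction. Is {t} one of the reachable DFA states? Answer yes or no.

Start state of the DFA: {p} (ε-closure of the NFA start).
{p} --x--> {p,r,t}  [new]
{p} --y--> {q,t,u}  [new]
{p,r,t} --x--> {p,q,r,s,t}  [new]
{p,r,t} --y--> {p,q,s,t,u}  [new]
{q,t,u} --x--> {p,q,r,s,t,u}  [new]
{q,t,u} --y--> {p,q,r,t,u}  [new]
{p,q,r,s,t} --x--> {p,q,r,s,t,u}  [seen]
{p,q,r,s,t} --y--> {p,q,r,s,t,u}  [seen]
{p,q,s,t,u} --x--> {p,q,r,s,t,u}  [seen]
{p,q,s,t,u} --y--> {p,q,r,t,u}  [seen]
{p,q,r,s,t,u} --x--> {p,q,r,s,t,u}  [seen]
{p,q,r,s,t,u} --y--> {p,q,r,s,t,u}  [seen]
{p,q,r,t,u} --x--> {p,q,r,s,t,u}  [seen]
{p,q,r,t,u} --y--> {p,q,r,s,t,u}  [seen]
Reachable DFA states: {p}, {p,r,t}, {q,t,u}, {p,q,r,s,t}, {p,q,s,t,u}, {p,q,r,s,t,u}, {p,q,r,t,u}.
{t} is not among them.

no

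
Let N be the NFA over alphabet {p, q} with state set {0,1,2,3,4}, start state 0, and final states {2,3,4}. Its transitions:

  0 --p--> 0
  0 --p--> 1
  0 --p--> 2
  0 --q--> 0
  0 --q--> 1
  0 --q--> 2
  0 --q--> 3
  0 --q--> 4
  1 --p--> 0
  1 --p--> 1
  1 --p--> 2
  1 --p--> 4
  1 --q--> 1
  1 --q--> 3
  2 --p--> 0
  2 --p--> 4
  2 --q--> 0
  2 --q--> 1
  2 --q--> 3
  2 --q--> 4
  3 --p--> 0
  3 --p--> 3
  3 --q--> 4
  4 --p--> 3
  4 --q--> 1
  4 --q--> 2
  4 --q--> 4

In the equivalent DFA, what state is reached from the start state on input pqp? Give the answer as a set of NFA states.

Start: {0}.
δ(0,p) = {0,1,2}.
Union: {0,1,2}.
After p: {0,1,2}.
δ(0,q) = {0,1,2,3,4}; δ(1,q) = {1,3}; δ(2,q) = {0,1,3,4}.
Union: {0,1,2,3,4}.
After q: {0,1,2,3,4}.
δ(0,p) = {0,1,2}; δ(1,p) = {0,1,2,4}; δ(2,p) = {0,4}; δ(3,p) = {0,3}; δ(4,p) = {3}.
Union: {0,1,2,3,4}.
After p: {0,1,2,3,4}.

{0,1,2,3,4}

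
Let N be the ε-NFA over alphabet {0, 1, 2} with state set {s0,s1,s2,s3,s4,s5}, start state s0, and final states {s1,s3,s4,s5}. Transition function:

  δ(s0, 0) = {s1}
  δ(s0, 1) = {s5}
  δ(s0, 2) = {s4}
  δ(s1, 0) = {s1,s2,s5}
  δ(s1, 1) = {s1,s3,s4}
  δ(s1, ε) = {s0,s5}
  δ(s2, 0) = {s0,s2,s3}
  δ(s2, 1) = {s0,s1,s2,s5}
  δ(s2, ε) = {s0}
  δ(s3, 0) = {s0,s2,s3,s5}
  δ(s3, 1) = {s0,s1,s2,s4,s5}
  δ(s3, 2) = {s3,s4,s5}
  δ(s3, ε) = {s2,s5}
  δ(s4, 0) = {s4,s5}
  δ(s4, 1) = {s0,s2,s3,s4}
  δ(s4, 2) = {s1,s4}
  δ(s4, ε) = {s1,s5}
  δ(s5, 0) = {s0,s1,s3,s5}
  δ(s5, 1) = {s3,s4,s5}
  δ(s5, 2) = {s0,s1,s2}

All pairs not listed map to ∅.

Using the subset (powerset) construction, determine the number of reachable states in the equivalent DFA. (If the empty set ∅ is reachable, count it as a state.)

Start state of the DFA: {s0} (ε-closure of the NFA start).
{s0} --0--> {s0,s1,s5}  [new]
{s0} --1--> {s5}  [new]
{s0} --2--> {s0,s1,s4,s5}  [new]
{s0,s1,s5} --0--> {s0,s1,s2,s3,s5}  [new]
{s0,s1,s5} --1--> {s0,s1,s2,s3,s4,s5}  [new]
{s0,s1,s5} --2--> {s0,s1,s2,s4,s5}  [new]
{s5} --0--> {s0,s1,s2,s3,s5}  [seen]
{s5} --1--> {s0,s1,s2,s3,s4,s5}  [seen]
{s5} --2--> {s0,s1,s2,s5}  [new]
{s0,s1,s4,s5} --0--> {s0,s1,s2,s3,s4,s5}  [seen]
{s0,s1,s4,s5} --1--> {s0,s1,s2,s3,s4,s5}  [seen]
{s0,s1,s4,s5} --2--> {s0,s1,s2,s4,s5}  [seen]
{s0,s1,s2,s3,s5} --0--> {s0,s1,s2,s3,s5}  [seen]
{s0,s1,s2,s3,s5} --1--> {s0,s1,s2,s3,s4,s5}  [seen]
{s0,s1,s2,s3,s5} --2--> {s0,s1,s2,s3,s4,s5}  [seen]
{s0,s1,s2,s3,s4,s5} --0--> {s0,s1,s2,s3,s4,s5}  [seen]
{s0,s1,s2,s3,s4,s5} --1--> {s0,s1,s2,s3,s4,s5}  [seen]
{s0,s1,s2,s3,s4,s5} --2--> {s0,s1,s2,s3,s4,s5}  [seen]
{s0,s1,s2,s4,s5} --0--> {s0,s1,s2,s3,s4,s5}  [seen]
{s0,s1,s2,s4,s5} --1--> {s0,s1,s2,s3,s4,s5}  [seen]
{s0,s1,s2,s4,s5} --2--> {s0,s1,s2,s4,s5}  [seen]
{s0,s1,s2,s5} --0--> {s0,s1,s2,s3,s5}  [seen]
{s0,s1,s2,s5} --1--> {s0,s1,s2,s3,s4,s5}  [seen]
{s0,s1,s2,s5} --2--> {s0,s1,s2,s4,s5}  [seen]
Reachable DFA states: {s0}, {s0,s1,s5}, {s5}, {s0,s1,s4,s5}, {s0,s1,s2,s3,s5}, {s0,s1,s2,s3,s4,s5}, {s0,s1,s2,s4,s5}, {s0,s1,s2,s5}.

8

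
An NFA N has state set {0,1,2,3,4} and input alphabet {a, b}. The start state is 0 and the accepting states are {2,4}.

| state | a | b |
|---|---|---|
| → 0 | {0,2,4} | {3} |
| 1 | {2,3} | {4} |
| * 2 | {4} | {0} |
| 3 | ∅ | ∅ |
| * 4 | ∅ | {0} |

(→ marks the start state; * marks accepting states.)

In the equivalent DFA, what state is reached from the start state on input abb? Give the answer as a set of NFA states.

{3}

Start: {0}.
δ(0,a) = {0,2,4}.
Union: {0,2,4}.
After a: {0,2,4}.
δ(0,b) = {3}; δ(2,b) = {0}; δ(4,b) = {0}.
Union: {0,3}.
After b: {0,3}.
δ(0,b) = {3}; δ(3,b) = ∅.
Union: {3}.
After b: {3}.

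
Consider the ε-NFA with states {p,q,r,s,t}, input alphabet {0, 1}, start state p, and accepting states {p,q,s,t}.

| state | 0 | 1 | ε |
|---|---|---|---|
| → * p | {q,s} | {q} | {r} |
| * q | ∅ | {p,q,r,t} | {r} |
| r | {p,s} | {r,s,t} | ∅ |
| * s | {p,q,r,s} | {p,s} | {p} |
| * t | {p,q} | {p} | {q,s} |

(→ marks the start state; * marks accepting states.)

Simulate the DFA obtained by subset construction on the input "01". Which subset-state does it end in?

{p,q,r,s,t}

Start: {p,r}.
δ(p,0) = {q,s}; δ(r,0) = {p,s}.
Union: {p,q,s}.
ε-closure gives {p,q,r,s}.
After 0: {p,q,r,s}.
δ(p,1) = {q}; δ(q,1) = {p,q,r,t}; δ(r,1) = {r,s,t}; δ(s,1) = {p,s}.
Union: {p,q,r,s,t}.
After 1: {p,q,r,s,t}.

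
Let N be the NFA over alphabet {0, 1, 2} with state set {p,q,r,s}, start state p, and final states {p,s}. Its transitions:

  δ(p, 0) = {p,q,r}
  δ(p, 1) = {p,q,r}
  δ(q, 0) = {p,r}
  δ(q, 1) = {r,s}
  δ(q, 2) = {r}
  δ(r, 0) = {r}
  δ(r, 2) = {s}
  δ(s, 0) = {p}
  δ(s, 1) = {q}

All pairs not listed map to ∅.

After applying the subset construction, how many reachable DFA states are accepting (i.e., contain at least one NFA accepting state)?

Start state of the DFA: {p}.
{p} --0--> {p,q,r}  [new]
{p} --1--> {p,q,r}  [seen]
{p} --2--> ∅  [new]
{p,q,r} --0--> {p,q,r}  [seen]
{p,q,r} --1--> {p,q,r,s}  [new]
{p,q,r} --2--> {r,s}  [new]
∅ --0--> ∅  [seen]
∅ --1--> ∅  [seen]
∅ --2--> ∅  [seen]
{p,q,r,s} --0--> {p,q,r}  [seen]
{p,q,r,s} --1--> {p,q,r,s}  [seen]
{p,q,r,s} --2--> {r,s}  [seen]
{r,s} --0--> {p,r}  [new]
{r,s} --1--> {q}  [new]
{r,s} --2--> {s}  [new]
{p,r} --0--> {p,q,r}  [seen]
{p,r} --1--> {p,q,r}  [seen]
{p,r} --2--> {s}  [seen]
{q} --0--> {p,r}  [seen]
{q} --1--> {r,s}  [seen]
{q} --2--> {r}  [new]
{s} --0--> {p}  [seen]
{s} --1--> {q}  [seen]
{s} --2--> ∅  [seen]
{r} --0--> {r}  [seen]
{r} --1--> ∅  [seen]
{r} --2--> {s}  [seen]
Reachable DFA states: {p}, {p,q,r}, ∅, {p,q,r,s}, {r,s}, {p,r}, {q}, {s}, {r}.
Accepting DFA states (contain an NFA accepting state): {p}, {p,q,r}, {p,q,r,s}, {r,s}, {p,r}, {s}.

6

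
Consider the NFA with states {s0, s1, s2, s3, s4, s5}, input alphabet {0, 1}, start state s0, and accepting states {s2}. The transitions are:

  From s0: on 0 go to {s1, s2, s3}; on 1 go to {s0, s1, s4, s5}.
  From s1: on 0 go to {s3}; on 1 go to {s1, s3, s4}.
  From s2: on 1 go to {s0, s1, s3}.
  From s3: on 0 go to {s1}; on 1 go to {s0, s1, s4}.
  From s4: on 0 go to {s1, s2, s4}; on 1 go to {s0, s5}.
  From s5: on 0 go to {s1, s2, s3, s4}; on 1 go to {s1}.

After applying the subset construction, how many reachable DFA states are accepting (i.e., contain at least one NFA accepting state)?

Start state of the DFA: {s0}.
{s0} --0--> {s1, s2, s3}  [new]
{s0} --1--> {s0, s1, s4, s5}  [new]
{s1, s2, s3} --0--> {s1, s3}  [new]
{s1, s2, s3} --1--> {s0, s1, s3, s4}  [new]
{s0, s1, s4, s5} --0--> {s1, s2, s3, s4}  [new]
{s0, s1, s4, s5} --1--> {s0, s1, s3, s4, s5}  [new]
{s1, s3} --0--> {s1, s3}  [seen]
{s1, s3} --1--> {s0, s1, s3, s4}  [seen]
{s0, s1, s3, s4} --0--> {s1, s2, s3, s4}  [seen]
{s0, s1, s3, s4} --1--> {s0, s1, s3, s4, s5}  [seen]
{s1, s2, s3, s4} --0--> {s1, s2, s3, s4}  [seen]
{s1, s2, s3, s4} --1--> {s0, s1, s3, s4, s5}  [seen]
{s0, s1, s3, s4, s5} --0--> {s1, s2, s3, s4}  [seen]
{s0, s1, s3, s4, s5} --1--> {s0, s1, s3, s4, s5}  [seen]
Reachable DFA states: {s0}, {s1, s2, s3}, {s0, s1, s4, s5}, {s1, s3}, {s0, s1, s3, s4}, {s1, s2, s3, s4}, {s0, s1, s3, s4, s5}.
Accepting DFA states (contain an NFA accepting state): {s1, s2, s3}, {s1, s2, s3, s4}.

2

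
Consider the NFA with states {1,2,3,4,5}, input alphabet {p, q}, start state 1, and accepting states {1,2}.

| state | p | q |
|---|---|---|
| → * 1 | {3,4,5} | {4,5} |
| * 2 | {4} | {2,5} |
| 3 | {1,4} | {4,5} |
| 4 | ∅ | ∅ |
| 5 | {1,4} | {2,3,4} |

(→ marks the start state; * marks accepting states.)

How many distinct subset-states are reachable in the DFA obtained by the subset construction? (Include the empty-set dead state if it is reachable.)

Start state of the DFA: {1}.
{1} --p--> {3,4,5}  [new]
{1} --q--> {4,5}  [new]
{3,4,5} --p--> {1,4}  [new]
{3,4,5} --q--> {2,3,4,5}  [new]
{4,5} --p--> {1,4}  [seen]
{4,5} --q--> {2,3,4}  [new]
{1,4} --p--> {3,4,5}  [seen]
{1,4} --q--> {4,5}  [seen]
{2,3,4,5} --p--> {1,4}  [seen]
{2,3,4,5} --q--> {2,3,4,5}  [seen]
{2,3,4} --p--> {1,4}  [seen]
{2,3,4} --q--> {2,4,5}  [new]
{2,4,5} --p--> {1,4}  [seen]
{2,4,5} --q--> {2,3,4,5}  [seen]
Reachable DFA states: {1}, {3,4,5}, {4,5}, {1,4}, {2,3,4,5}, {2,3,4}, {2,4,5}.

7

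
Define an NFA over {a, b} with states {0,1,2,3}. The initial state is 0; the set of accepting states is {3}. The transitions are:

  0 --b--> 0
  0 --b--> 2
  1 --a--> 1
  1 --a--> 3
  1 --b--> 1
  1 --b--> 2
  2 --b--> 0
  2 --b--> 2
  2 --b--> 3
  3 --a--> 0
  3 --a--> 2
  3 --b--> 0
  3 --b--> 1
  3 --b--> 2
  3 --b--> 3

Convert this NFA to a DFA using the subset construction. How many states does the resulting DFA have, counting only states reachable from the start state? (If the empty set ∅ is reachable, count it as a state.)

5

Start state of the DFA: {0}.
{0} --a--> ∅  [new]
{0} --b--> {0,2}  [new]
∅ --a--> ∅  [seen]
∅ --b--> ∅  [seen]
{0,2} --a--> ∅  [seen]
{0,2} --b--> {0,2,3}  [new]
{0,2,3} --a--> {0,2}  [seen]
{0,2,3} --b--> {0,1,2,3}  [new]
{0,1,2,3} --a--> {0,1,2,3}  [seen]
{0,1,2,3} --b--> {0,1,2,3}  [seen]
Reachable DFA states: {0}, ∅, {0,2}, {0,2,3}, {0,1,2,3}.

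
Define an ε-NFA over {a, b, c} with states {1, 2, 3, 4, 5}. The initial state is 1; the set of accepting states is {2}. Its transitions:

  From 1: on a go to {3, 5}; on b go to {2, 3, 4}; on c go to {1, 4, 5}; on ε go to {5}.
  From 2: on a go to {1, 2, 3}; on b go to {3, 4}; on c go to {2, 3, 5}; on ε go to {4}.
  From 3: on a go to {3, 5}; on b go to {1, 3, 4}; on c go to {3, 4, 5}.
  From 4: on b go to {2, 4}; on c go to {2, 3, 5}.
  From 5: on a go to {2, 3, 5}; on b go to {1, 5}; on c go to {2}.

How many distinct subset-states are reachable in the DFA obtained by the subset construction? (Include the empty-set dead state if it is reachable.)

Start state of the DFA: {1, 5} (ε-closure of the NFA start).
{1, 5} --a--> {2, 3, 4, 5}  [new]
{1, 5} --b--> {1, 2, 3, 4, 5}  [new]
{1, 5} --c--> {1, 2, 4, 5}  [new]
{2, 3, 4, 5} --a--> {1, 2, 3, 4, 5}  [seen]
{2, 3, 4, 5} --b--> {1, 2, 3, 4, 5}  [seen]
{2, 3, 4, 5} --c--> {2, 3, 4, 5}  [seen]
{1, 2, 3, 4, 5} --a--> {1, 2, 3, 4, 5}  [seen]
{1, 2, 3, 4, 5} --b--> {1, 2, 3, 4, 5}  [seen]
{1, 2, 3, 4, 5} --c--> {1, 2, 3, 4, 5}  [seen]
{1, 2, 4, 5} --a--> {1, 2, 3, 4, 5}  [seen]
{1, 2, 4, 5} --b--> {1, 2, 3, 4, 5}  [seen]
{1, 2, 4, 5} --c--> {1, 2, 3, 4, 5}  [seen]
Reachable DFA states: {1, 5}, {2, 3, 4, 5}, {1, 2, 3, 4, 5}, {1, 2, 4, 5}.

4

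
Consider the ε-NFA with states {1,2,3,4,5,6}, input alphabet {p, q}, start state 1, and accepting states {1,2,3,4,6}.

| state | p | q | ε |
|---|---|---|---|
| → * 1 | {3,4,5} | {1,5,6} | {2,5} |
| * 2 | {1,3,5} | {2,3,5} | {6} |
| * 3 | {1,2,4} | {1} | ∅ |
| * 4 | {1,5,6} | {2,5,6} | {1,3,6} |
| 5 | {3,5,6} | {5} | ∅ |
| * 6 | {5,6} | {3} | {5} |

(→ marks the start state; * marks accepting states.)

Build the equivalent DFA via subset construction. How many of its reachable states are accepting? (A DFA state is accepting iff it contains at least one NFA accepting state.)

3

Start state of the DFA: {1,2,5,6} (ε-closure of the NFA start).
{1,2,5,6} --p--> {1,2,3,4,5,6}  [new]
{1,2,5,6} --q--> {1,2,3,5,6}  [new]
{1,2,3,4,5,6} --p--> {1,2,3,4,5,6}  [seen]
{1,2,3,4,5,6} --q--> {1,2,3,5,6}  [seen]
{1,2,3,5,6} --p--> {1,2,3,4,5,6}  [seen]
{1,2,3,5,6} --q--> {1,2,3,5,6}  [seen]
Reachable DFA states: {1,2,5,6}, {1,2,3,4,5,6}, {1,2,3,5,6}.
Accepting DFA states (contain an NFA accepting state): {1,2,5,6}, {1,2,3,4,5,6}, {1,2,3,5,6}.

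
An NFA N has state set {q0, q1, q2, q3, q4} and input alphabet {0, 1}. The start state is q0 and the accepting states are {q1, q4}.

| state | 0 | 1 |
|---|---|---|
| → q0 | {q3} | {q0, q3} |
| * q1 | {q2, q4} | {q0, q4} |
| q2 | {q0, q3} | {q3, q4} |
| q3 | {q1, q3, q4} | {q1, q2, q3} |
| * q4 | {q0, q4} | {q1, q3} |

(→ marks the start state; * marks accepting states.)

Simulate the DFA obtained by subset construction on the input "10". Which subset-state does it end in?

Start: {q0}.
δ(q0,1) = {q0, q3}.
Union: {q0, q3}.
After 1: {q0, q3}.
δ(q0,0) = {q3}; δ(q3,0) = {q1, q3, q4}.
Union: {q1, q3, q4}.
After 0: {q1, q3, q4}.

{q1, q3, q4}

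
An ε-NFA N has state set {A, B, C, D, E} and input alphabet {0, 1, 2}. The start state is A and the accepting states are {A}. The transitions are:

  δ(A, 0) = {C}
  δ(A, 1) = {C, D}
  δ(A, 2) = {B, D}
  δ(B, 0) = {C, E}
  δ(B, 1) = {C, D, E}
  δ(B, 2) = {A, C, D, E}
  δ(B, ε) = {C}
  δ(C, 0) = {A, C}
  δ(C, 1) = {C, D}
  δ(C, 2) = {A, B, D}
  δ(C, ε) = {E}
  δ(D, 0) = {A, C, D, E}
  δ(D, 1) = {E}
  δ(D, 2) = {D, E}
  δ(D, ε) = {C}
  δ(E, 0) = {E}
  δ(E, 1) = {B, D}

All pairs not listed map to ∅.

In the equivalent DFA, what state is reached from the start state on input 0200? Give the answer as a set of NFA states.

Start: {A}.
δ(A,0) = {C}.
Union: {C}.
ε-closure gives {C, E}.
After 0: {C, E}.
δ(C,2) = {A, B, D}; δ(E,2) = ∅.
Union: {A, B, D}.
ε-closure gives {A, B, C, D, E}.
After 2: {A, B, C, D, E}.
δ(A,0) = {C}; δ(B,0) = {C, E}; δ(C,0) = {A, C}; δ(D,0) = {A, C, D, E}; δ(E,0) = {E}.
Union: {A, C, D, E}.
After 0: {A, C, D, E}.
δ(A,0) = {C}; δ(C,0) = {A, C}; δ(D,0) = {A, C, D, E}; δ(E,0) = {E}.
Union: {A, C, D, E}.
After 0: {A, C, D, E}.

{A, C, D, E}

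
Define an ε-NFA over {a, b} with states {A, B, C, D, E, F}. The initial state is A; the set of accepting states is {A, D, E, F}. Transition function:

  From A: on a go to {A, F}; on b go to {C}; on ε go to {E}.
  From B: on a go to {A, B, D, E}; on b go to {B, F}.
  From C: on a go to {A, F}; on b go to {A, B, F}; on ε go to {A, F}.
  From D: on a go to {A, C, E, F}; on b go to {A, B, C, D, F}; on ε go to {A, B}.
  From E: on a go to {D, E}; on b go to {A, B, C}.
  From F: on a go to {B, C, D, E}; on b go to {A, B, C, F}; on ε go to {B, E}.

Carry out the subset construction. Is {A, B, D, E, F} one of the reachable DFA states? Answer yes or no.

Start state of the DFA: {A, E} (ε-closure of the NFA start).
{A, E} --a--> {A, B, D, E, F}  [new]
{A, E} --b--> {A, B, C, E, F}  [new]
{A, B, D, E, F} --a--> {A, B, C, D, E, F}  [new]
{A, B, D, E, F} --b--> {A, B, C, D, E, F}  [seen]
{A, B, C, E, F} --a--> {A, B, C, D, E, F}  [seen]
{A, B, C, E, F} --b--> {A, B, C, E, F}  [seen]
{A, B, C, D, E, F} --a--> {A, B, C, D, E, F}  [seen]
{A, B, C, D, E, F} --b--> {A, B, C, D, E, F}  [seen]
Reachable DFA states: {A, E}, {A, B, D, E, F}, {A, B, C, E, F}, {A, B, C, D, E, F}.
{A, B, D, E, F} is among them.

yes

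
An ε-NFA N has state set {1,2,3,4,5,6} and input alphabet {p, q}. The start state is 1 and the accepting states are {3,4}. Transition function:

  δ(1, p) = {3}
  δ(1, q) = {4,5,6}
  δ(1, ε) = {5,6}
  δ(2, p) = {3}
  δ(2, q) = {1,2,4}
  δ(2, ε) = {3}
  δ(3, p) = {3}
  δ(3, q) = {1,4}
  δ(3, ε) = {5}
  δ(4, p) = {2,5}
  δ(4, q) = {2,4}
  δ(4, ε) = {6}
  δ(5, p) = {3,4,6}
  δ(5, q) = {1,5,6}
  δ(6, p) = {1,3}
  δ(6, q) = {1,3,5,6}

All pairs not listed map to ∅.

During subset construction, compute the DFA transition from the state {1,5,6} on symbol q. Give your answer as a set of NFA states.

{1,3,4,5,6}

δ(1,q) = {4,5,6}; δ(5,q) = {1,5,6}; δ(6,q) = {1,3,5,6}.
Union: {1,3,4,5,6}.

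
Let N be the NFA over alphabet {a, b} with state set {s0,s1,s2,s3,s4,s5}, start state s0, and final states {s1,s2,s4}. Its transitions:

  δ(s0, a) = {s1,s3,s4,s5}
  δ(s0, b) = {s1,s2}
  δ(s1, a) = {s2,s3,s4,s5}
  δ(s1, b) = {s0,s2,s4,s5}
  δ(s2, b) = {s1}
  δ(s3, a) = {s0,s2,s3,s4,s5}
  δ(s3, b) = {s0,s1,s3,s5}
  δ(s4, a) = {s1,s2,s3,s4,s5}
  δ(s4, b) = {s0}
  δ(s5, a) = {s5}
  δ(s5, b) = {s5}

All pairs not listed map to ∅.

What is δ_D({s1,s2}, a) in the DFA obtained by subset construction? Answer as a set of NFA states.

δ(s1,a) = {s2,s3,s4,s5}; δ(s2,a) = ∅.
Union: {s2,s3,s4,s5}.

{s2,s3,s4,s5}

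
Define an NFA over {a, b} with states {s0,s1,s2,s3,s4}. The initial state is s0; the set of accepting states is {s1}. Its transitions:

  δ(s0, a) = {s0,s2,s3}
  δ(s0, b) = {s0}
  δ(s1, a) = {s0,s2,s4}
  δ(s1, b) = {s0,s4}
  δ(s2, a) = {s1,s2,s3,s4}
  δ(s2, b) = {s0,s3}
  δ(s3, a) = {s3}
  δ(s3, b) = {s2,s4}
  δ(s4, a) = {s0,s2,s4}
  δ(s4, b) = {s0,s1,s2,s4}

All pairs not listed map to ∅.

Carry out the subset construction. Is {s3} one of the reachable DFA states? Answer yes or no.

Start state of the DFA: {s0}.
{s0} --a--> {s0,s2,s3}  [new]
{s0} --b--> {s0}  [seen]
{s0,s2,s3} --a--> {s0,s1,s2,s3,s4}  [new]
{s0,s2,s3} --b--> {s0,s2,s3,s4}  [new]
{s0,s1,s2,s3,s4} --a--> {s0,s1,s2,s3,s4}  [seen]
{s0,s1,s2,s3,s4} --b--> {s0,s1,s2,s3,s4}  [seen]
{s0,s2,s3,s4} --a--> {s0,s1,s2,s3,s4}  [seen]
{s0,s2,s3,s4} --b--> {s0,s1,s2,s3,s4}  [seen]
Reachable DFA states: {s0}, {s0,s2,s3}, {s0,s1,s2,s3,s4}, {s0,s2,s3,s4}.
{s3} is not among them.

no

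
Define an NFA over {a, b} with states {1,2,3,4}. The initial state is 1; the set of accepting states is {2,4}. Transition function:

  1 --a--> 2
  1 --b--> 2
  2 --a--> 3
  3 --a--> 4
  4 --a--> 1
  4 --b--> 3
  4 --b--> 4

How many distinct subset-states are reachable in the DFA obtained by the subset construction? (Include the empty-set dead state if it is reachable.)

13

Start state of the DFA: {1}.
{1} --a--> {2}  [new]
{1} --b--> {2}  [seen]
{2} --a--> {3}  [new]
{2} --b--> ∅  [new]
{3} --a--> {4}  [new]
{3} --b--> ∅  [seen]
∅ --a--> ∅  [seen]
∅ --b--> ∅  [seen]
{4} --a--> {1}  [seen]
{4} --b--> {3,4}  [new]
{3,4} --a--> {1,4}  [new]
{3,4} --b--> {3,4}  [seen]
{1,4} --a--> {1,2}  [new]
{1,4} --b--> {2,3,4}  [new]
{1,2} --a--> {2,3}  [new]
{1,2} --b--> {2}  [seen]
{2,3,4} --a--> {1,3,4}  [new]
{2,3,4} --b--> {3,4}  [seen]
{2,3} --a--> {3,4}  [seen]
{2,3} --b--> ∅  [seen]
{1,3,4} --a--> {1,2,4}  [new]
{1,3,4} --b--> {2,3,4}  [seen]
{1,2,4} --a--> {1,2,3}  [new]
{1,2,4} --b--> {2,3,4}  [seen]
{1,2,3} --a--> {2,3,4}  [seen]
{1,2,3} --b--> {2}  [seen]
Reachable DFA states: {1}, {2}, {3}, ∅, {4}, {3,4}, {1,4}, {1,2}, {2,3,4}, {2,3}, {1,3,4}, {1,2,4}, {1,2,3}.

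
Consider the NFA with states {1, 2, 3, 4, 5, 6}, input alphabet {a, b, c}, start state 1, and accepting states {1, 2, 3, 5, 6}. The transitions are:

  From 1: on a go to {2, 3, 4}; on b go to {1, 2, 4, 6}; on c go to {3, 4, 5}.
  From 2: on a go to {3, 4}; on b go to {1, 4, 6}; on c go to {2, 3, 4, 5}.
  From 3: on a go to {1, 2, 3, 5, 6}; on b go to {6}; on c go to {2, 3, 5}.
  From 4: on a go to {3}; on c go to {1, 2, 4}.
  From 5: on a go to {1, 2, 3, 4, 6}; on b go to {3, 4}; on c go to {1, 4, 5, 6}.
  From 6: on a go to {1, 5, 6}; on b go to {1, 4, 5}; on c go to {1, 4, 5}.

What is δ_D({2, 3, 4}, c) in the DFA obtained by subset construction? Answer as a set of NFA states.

δ(2,c) = {2, 3, 4, 5}; δ(3,c) = {2, 3, 5}; δ(4,c) = {1, 2, 4}.
Union: {1, 2, 3, 4, 5}.

{1, 2, 3, 4, 5}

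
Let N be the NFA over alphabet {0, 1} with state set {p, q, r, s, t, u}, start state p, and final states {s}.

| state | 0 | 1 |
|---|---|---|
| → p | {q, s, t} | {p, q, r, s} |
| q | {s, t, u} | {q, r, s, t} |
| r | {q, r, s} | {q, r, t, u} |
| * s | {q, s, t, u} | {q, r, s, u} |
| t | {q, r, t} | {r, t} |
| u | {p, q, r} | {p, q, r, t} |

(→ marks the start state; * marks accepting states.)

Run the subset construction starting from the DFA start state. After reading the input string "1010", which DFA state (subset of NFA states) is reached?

{p, q, r, s, t, u}

Start: {p}.
δ(p,1) = {p, q, r, s}.
Union: {p, q, r, s}.
After 1: {p, q, r, s}.
δ(p,0) = {q, s, t}; δ(q,0) = {s, t, u}; δ(r,0) = {q, r, s}; δ(s,0) = {q, s, t, u}.
Union: {q, r, s, t, u}.
After 0: {q, r, s, t, u}.
δ(q,1) = {q, r, s, t}; δ(r,1) = {q, r, t, u}; δ(s,1) = {q, r, s, u}; δ(t,1) = {r, t}; δ(u,1) = {p, q, r, t}.
Union: {p, q, r, s, t, u}.
After 1: {p, q, r, s, t, u}.
δ(p,0) = {q, s, t}; δ(q,0) = {s, t, u}; δ(r,0) = {q, r, s}; δ(s,0) = {q, s, t, u}; δ(t,0) = {q, r, t}; δ(u,0) = {p, q, r}.
Union: {p, q, r, s, t, u}.
After 0: {p, q, r, s, t, u}.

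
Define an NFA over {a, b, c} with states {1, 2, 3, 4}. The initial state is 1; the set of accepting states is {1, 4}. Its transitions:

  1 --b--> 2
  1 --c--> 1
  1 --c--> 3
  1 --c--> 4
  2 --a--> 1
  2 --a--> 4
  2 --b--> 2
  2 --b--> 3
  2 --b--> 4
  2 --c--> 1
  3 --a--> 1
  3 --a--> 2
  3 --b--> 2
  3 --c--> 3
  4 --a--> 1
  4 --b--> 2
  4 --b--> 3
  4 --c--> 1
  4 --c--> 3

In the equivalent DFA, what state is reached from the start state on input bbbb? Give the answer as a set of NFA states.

Start: {1}.
δ(1,b) = {2}.
Union: {2}.
After b: {2}.
δ(2,b) = {2, 3, 4}.
Union: {2, 3, 4}.
After b: {2, 3, 4}.
δ(2,b) = {2, 3, 4}; δ(3,b) = {2}; δ(4,b) = {2, 3}.
Union: {2, 3, 4}.
After b: {2, 3, 4}.
δ(2,b) = {2, 3, 4}; δ(3,b) = {2}; δ(4,b) = {2, 3}.
Union: {2, 3, 4}.
After b: {2, 3, 4}.

{2, 3, 4}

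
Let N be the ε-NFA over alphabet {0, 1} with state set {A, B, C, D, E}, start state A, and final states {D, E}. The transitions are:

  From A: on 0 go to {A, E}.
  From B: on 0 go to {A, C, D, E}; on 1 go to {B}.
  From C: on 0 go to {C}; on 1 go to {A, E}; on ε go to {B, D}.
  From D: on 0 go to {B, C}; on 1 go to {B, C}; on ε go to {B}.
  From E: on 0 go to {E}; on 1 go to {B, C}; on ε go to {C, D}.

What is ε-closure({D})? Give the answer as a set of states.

Begin with {D}.
D →ε {B}; add B.
ε-closure = {B, D}.

{B, D}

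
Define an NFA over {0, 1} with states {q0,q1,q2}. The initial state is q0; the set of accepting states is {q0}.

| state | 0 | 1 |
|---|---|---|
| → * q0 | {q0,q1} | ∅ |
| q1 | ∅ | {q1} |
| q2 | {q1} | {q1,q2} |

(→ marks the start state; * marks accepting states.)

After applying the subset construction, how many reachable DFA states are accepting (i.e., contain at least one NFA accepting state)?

2

Start state of the DFA: {q0}.
{q0} --0--> {q0,q1}  [new]
{q0} --1--> ∅  [new]
{q0,q1} --0--> {q0,q1}  [seen]
{q0,q1} --1--> {q1}  [new]
∅ --0--> ∅  [seen]
∅ --1--> ∅  [seen]
{q1} --0--> ∅  [seen]
{q1} --1--> {q1}  [seen]
Reachable DFA states: {q0}, {q0,q1}, ∅, {q1}.
Accepting DFA states (contain an NFA accepting state): {q0}, {q0,q1}.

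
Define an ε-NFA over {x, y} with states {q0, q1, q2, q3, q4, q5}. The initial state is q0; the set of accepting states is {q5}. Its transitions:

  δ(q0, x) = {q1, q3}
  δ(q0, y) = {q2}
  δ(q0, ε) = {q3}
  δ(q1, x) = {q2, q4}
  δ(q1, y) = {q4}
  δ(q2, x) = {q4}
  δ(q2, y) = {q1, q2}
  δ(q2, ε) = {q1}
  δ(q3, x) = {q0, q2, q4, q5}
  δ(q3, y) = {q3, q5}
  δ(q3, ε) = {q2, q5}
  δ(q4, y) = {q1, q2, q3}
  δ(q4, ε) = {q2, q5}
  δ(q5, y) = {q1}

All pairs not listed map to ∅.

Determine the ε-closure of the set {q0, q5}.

Begin with {q0, q5}.
q0 →ε {q3}; add q3.
q3 →ε {q2, q5}; add q2.
q2 →ε {q1}; add q1.
ε-closure = {q0, q1, q2, q3, q5}.

{q0, q1, q2, q3, q5}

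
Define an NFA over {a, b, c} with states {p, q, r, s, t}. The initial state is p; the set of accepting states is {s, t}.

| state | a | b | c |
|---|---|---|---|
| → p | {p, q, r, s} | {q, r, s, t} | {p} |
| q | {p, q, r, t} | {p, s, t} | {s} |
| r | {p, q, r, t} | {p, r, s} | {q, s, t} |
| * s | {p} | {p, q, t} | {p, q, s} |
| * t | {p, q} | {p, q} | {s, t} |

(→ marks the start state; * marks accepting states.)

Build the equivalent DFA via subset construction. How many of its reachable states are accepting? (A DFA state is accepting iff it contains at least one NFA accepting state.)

Start state of the DFA: {p}.
{p} --a--> {p, q, r, s}  [new]
{p} --b--> {q, r, s, t}  [new]
{p} --c--> {p}  [seen]
{p, q, r, s} --a--> {p, q, r, s, t}  [new]
{p, q, r, s} --b--> {p, q, r, s, t}  [seen]
{p, q, r, s} --c--> {p, q, s, t}  [new]
{q, r, s, t} --a--> {p, q, r, t}  [new]
{q, r, s, t} --b--> {p, q, r, s, t}  [seen]
{q, r, s, t} --c--> {p, q, s, t}  [seen]
{p, q, r, s, t} --a--> {p, q, r, s, t}  [seen]
{p, q, r, s, t} --b--> {p, q, r, s, t}  [seen]
{p, q, r, s, t} --c--> {p, q, s, t}  [seen]
{p, q, s, t} --a--> {p, q, r, s, t}  [seen]
{p, q, s, t} --b--> {p, q, r, s, t}  [seen]
{p, q, s, t} --c--> {p, q, s, t}  [seen]
{p, q, r, t} --a--> {p, q, r, s, t}  [seen]
{p, q, r, t} --b--> {p, q, r, s, t}  [seen]
{p, q, r, t} --c--> {p, q, s, t}  [seen]
Reachable DFA states: {p}, {p, q, r, s}, {q, r, s, t}, {p, q, r, s, t}, {p, q, s, t}, {p, q, r, t}.
Accepting DFA states (contain an NFA accepting state): {p, q, r, s}, {q, r, s, t}, {p, q, r, s, t}, {p, q, s, t}, {p, q, r, t}.

5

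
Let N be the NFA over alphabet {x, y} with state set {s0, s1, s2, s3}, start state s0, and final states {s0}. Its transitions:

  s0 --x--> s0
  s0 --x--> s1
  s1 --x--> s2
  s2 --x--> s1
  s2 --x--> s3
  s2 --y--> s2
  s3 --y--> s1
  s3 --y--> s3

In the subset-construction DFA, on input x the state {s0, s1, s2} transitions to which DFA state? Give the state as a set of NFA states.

δ(s0,x) = {s0, s1}; δ(s1,x) = {s2}; δ(s2,x) = {s1, s3}.
Union: {s0, s1, s2, s3}.

{s0, s1, s2, s3}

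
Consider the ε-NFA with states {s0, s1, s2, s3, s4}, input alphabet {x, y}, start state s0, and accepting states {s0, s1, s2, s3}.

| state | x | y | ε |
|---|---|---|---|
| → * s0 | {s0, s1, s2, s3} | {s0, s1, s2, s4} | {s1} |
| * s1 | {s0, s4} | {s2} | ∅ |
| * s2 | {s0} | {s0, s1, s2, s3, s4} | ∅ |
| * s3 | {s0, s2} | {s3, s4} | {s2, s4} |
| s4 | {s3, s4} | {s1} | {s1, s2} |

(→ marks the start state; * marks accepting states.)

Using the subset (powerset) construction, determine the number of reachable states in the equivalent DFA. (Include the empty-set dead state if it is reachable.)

Start state of the DFA: {s0, s1} (ε-closure of the NFA start).
{s0, s1} --x--> {s0, s1, s2, s3, s4}  [new]
{s0, s1} --y--> {s0, s1, s2, s4}  [new]
{s0, s1, s2, s3, s4} --x--> {s0, s1, s2, s3, s4}  [seen]
{s0, s1, s2, s3, s4} --y--> {s0, s1, s2, s3, s4}  [seen]
{s0, s1, s2, s4} --x--> {s0, s1, s2, s3, s4}  [seen]
{s0, s1, s2, s4} --y--> {s0, s1, s2, s3, s4}  [seen]
Reachable DFA states: {s0, s1}, {s0, s1, s2, s3, s4}, {s0, s1, s2, s4}.

3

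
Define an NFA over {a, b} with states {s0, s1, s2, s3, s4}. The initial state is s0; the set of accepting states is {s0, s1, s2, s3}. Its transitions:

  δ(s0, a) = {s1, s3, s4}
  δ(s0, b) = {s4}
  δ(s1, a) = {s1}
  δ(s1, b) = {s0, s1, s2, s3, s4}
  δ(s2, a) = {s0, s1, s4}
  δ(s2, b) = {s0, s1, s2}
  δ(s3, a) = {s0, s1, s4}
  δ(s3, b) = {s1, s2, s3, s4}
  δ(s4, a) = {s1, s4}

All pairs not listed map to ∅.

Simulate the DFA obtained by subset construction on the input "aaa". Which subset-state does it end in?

Start: {s0}.
δ(s0,a) = {s1, s3, s4}.
Union: {s1, s3, s4}.
After a: {s1, s3, s4}.
δ(s1,a) = {s1}; δ(s3,a) = {s0, s1, s4}; δ(s4,a) = {s1, s4}.
Union: {s0, s1, s4}.
After a: {s0, s1, s4}.
δ(s0,a) = {s1, s3, s4}; δ(s1,a) = {s1}; δ(s4,a) = {s1, s4}.
Union: {s1, s3, s4}.
After a: {s1, s3, s4}.

{s1, s3, s4}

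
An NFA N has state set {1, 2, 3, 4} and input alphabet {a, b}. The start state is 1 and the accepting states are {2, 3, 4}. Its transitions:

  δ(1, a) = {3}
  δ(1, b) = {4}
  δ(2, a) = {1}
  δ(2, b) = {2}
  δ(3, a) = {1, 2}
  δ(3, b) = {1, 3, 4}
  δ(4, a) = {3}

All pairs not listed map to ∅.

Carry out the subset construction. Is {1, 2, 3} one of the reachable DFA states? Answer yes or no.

yes

Start state of the DFA: {1}.
{1} --a--> {3}  [new]
{1} --b--> {4}  [new]
{3} --a--> {1, 2}  [new]
{3} --b--> {1, 3, 4}  [new]
{4} --a--> {3}  [seen]
{4} --b--> ∅  [new]
{1, 2} --a--> {1, 3}  [new]
{1, 2} --b--> {2, 4}  [new]
{1, 3, 4} --a--> {1, 2, 3}  [new]
{1, 3, 4} --b--> {1, 3, 4}  [seen]
∅ --a--> ∅  [seen]
∅ --b--> ∅  [seen]
{1, 3} --a--> {1, 2, 3}  [seen]
{1, 3} --b--> {1, 3, 4}  [seen]
{2, 4} --a--> {1, 3}  [seen]
{2, 4} --b--> {2}  [new]
{1, 2, 3} --a--> {1, 2, 3}  [seen]
{1, 2, 3} --b--> {1, 2, 3, 4}  [new]
{2} --a--> {1}  [seen]
{2} --b--> {2}  [seen]
{1, 2, 3, 4} --a--> {1, 2, 3}  [seen]
{1, 2, 3, 4} --b--> {1, 2, 3, 4}  [seen]
Reachable DFA states: {1}, {3}, {4}, {1, 2}, {1, 3, 4}, ∅, {1, 3}, {2, 4}, {1, 2, 3}, {2}, {1, 2, 3, 4}.
{1, 2, 3} is among them.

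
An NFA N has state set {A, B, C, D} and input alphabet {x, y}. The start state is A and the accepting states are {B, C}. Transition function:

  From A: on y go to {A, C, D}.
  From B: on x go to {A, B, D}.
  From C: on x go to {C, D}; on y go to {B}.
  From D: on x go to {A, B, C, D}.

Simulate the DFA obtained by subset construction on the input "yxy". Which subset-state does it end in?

{A, B, C, D}

Start: {A}.
δ(A,y) = {A, C, D}.
Union: {A, C, D}.
After y: {A, C, D}.
δ(A,x) = ∅; δ(C,x) = {C, D}; δ(D,x) = {A, B, C, D}.
Union: {A, B, C, D}.
After x: {A, B, C, D}.
δ(A,y) = {A, C, D}; δ(B,y) = ∅; δ(C,y) = {B}; δ(D,y) = ∅.
Union: {A, B, C, D}.
After y: {A, B, C, D}.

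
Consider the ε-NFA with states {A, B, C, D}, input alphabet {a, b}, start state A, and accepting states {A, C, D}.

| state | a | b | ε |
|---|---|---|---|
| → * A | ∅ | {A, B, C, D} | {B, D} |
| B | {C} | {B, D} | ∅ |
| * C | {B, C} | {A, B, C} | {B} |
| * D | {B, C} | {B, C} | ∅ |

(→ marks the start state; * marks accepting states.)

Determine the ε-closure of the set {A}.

Begin with {A}.
A →ε {B, D}; add B, D.
ε-closure = {A, B, D}.

{A, B, D}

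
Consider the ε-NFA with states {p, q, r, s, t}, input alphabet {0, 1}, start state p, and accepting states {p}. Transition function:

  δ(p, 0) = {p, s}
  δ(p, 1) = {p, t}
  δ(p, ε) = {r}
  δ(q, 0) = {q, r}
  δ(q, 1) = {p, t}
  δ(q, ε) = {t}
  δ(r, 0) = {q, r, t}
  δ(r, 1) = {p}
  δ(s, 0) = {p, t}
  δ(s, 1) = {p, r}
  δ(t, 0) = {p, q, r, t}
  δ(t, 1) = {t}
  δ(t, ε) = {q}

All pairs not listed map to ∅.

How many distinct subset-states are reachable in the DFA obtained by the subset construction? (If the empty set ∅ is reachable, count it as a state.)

Start state of the DFA: {p, r} (ε-closure of the NFA start).
{p, r} --0--> {p, q, r, s, t}  [new]
{p, r} --1--> {p, q, r, t}  [new]
{p, q, r, s, t} --0--> {p, q, r, s, t}  [seen]
{p, q, r, s, t} --1--> {p, q, r, t}  [seen]
{p, q, r, t} --0--> {p, q, r, s, t}  [seen]
{p, q, r, t} --1--> {p, q, r, t}  [seen]
Reachable DFA states: {p, r}, {p, q, r, s, t}, {p, q, r, t}.

3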